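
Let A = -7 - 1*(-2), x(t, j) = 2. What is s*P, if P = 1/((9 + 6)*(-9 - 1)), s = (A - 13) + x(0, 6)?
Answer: 8/75 ≈ 0.10667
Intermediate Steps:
A = -5 (A = -7 + 2 = -5)
s = -16 (s = (-5 - 13) + 2 = -18 + 2 = -16)
P = -1/150 (P = 1/(15*(-10)) = 1/(-150) = -1/150 ≈ -0.0066667)
s*P = -16*(-1/150) = 8/75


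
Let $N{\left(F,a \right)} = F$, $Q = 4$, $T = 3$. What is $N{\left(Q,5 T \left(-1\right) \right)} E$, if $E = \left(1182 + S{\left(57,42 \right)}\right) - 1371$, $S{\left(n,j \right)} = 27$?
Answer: $-648$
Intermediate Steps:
$E = -162$ ($E = \left(1182 + 27\right) - 1371 = 1209 - 1371 = -162$)
$N{\left(Q,5 T \left(-1\right) \right)} E = 4 \left(-162\right) = -648$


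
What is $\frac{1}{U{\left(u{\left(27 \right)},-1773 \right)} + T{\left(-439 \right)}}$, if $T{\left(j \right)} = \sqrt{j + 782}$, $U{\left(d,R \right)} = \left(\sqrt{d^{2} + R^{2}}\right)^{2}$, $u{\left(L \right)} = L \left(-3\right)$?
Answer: $\frac{3150090}{9923067007757} - \frac{7 \sqrt{7}}{9923067007757} \approx 3.1745 \cdot 10^{-7}$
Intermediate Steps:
$u{\left(L \right)} = - 3 L$
$U{\left(d,R \right)} = R^{2} + d^{2}$ ($U{\left(d,R \right)} = \left(\sqrt{R^{2} + d^{2}}\right)^{2} = R^{2} + d^{2}$)
$T{\left(j \right)} = \sqrt{782 + j}$
$\frac{1}{U{\left(u{\left(27 \right)},-1773 \right)} + T{\left(-439 \right)}} = \frac{1}{\left(\left(-1773\right)^{2} + \left(\left(-3\right) 27\right)^{2}\right) + \sqrt{782 - 439}} = \frac{1}{\left(3143529 + \left(-81\right)^{2}\right) + \sqrt{343}} = \frac{1}{\left(3143529 + 6561\right) + 7 \sqrt{7}} = \frac{1}{3150090 + 7 \sqrt{7}}$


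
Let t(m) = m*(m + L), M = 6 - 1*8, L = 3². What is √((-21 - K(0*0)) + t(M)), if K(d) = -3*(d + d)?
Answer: I*√35 ≈ 5.9161*I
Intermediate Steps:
K(d) = -6*d
L = 9
M = -2 (M = 6 - 8 = -2)
t(m) = m*(9 + m) (t(m) = m*(m + 9) = m*(9 + m))
√((-21 - K(0*0)) + t(M)) = √((-21 - (-6)*0*0) - 2*(9 - 2)) = √((-21 - (-6)*0) - 2*7) = √((-21 - 1*0) - 14) = √((-21 + 0) - 14) = √(-21 - 14) = √(-35) = I*√35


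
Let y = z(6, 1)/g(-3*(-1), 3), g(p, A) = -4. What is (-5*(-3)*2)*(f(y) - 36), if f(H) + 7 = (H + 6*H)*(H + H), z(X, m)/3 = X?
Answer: 7215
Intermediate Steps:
z(X, m) = 3*X
y = -9/2 (y = (3*6)/(-4) = 18*(-¼) = -9/2 ≈ -4.5000)
f(H) = -7 + 14*H² (f(H) = -7 + (H + 6*H)*(H + H) = -7 + (7*H)*(2*H) = -7 + 14*H²)
(-5*(-3)*2)*(f(y) - 36) = (-5*(-3)*2)*((-7 + 14*(-9/2)²) - 36) = (15*2)*((-7 + 14*(81/4)) - 36) = 30*((-7 + 567/2) - 36) = 30*(553/2 - 36) = 30*(481/2) = 7215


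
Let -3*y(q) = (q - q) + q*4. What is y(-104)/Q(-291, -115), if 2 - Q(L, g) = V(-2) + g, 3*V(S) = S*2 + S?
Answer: 416/357 ≈ 1.1653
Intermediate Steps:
V(S) = S (V(S) = (S*2 + S)/3 = (2*S + S)/3 = (3*S)/3 = S)
y(q) = -4*q/3 (y(q) = -((q - q) + q*4)/3 = -(0 + 4*q)/3 = -4*q/3)
Q(L, g) = 4 - g (Q(L, g) = 2 - (-2 + g) = 2 + (2 - g) = 4 - g)
y(-104)/Q(-291, -115) = (-4/3*(-104))/(4 - 1*(-115)) = 416/(3*(4 + 115)) = (416/3)/119 = (416/3)*(1/119) = 416/357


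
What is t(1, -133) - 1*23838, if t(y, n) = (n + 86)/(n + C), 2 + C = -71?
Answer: -4910581/206 ≈ -23838.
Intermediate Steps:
C = -73 (C = -2 - 71 = -73)
t(y, n) = (86 + n)/(-73 + n) (t(y, n) = (n + 86)/(n - 73) = (86 + n)/(-73 + n))
t(1, -133) - 1*23838 = (86 - 133)/(-73 - 133) - 1*23838 = -47/(-206) - 23838 = -1/206*(-47) - 23838 = 47/206 - 23838 = -4910581/206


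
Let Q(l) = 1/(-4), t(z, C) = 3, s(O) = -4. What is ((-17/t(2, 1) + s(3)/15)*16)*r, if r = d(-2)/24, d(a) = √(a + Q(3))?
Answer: -89*I/15 ≈ -5.9333*I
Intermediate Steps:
Q(l) = -¼
d(a) = √(-¼ + a) (d(a) = √(a - ¼) = √(-¼ + a))
r = I/16 (r = (√(-1 + 4*(-2))/2)/24 = (√(-1 - 8)/2)*(1/24) = (√(-9)/2)*(1/24) = ((3*I)/2)*(1/24) = (3*I/2)*(1/24) = I/16 ≈ 0.0625*I)
((-17/t(2, 1) + s(3)/15)*16)*r = ((-17/3 - 4/15)*16)*(I/16) = (-89/15*16)*(I/16) = -89*I/15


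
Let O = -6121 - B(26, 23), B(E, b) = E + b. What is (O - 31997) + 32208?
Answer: -5959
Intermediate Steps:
O = -6170 (O = -6121 - (26 + 23) = -6121 - 1*49 = -6121 - 49 = -6170)
(O - 31997) + 32208 = (-6170 - 31997) + 32208 = -38167 + 32208 = -5959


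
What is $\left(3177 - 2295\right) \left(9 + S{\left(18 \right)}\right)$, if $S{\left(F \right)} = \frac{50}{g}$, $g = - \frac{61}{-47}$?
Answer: $\frac{2556918}{61} \approx 41917.0$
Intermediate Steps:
$g = \frac{61}{47}$ ($g = \left(-61\right) \left(- \frac{1}{47}\right) = \frac{61}{47} \approx 1.2979$)
$S{\left(F \right)} = \frac{2350}{61}$ ($S{\left(F \right)} = \frac{50}{\frac{61}{47}} = 50 \cdot \frac{47}{61} = \frac{2350}{61}$)
$\left(3177 - 2295\right) \left(9 + S{\left(18 \right)}\right) = \left(3177 - 2295\right) \left(9 + \frac{2350}{61}\right) = 882 \cdot \frac{2899}{61} = \frac{2556918}{61}$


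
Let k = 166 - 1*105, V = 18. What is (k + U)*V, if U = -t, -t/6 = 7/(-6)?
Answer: 972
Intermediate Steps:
k = 61 (k = 166 - 105 = 61)
t = 7 (t = -6*7/(-6) = -(-1)*7 = -6*(-7/6) = 7)
U = -7 (U = -1*7 = -7)
(k + U)*V = (61 - 7)*18 = 54*18 = 972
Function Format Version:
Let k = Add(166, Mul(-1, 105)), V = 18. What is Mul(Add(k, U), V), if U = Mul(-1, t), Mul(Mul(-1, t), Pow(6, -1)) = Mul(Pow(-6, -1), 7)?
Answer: 972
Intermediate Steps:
k = 61 (k = Add(166, -105) = 61)
t = 7 (t = Mul(-6, Mul(Pow(-6, -1), 7)) = Mul(-6, Mul(Rational(-1, 6), 7)) = Mul(-6, Rational(-7, 6)) = 7)
U = -7 (U = Mul(-1, 7) = -7)
Mul(Add(k, U), V) = Mul(Add(61, -7), 18) = Mul(54, 18) = 972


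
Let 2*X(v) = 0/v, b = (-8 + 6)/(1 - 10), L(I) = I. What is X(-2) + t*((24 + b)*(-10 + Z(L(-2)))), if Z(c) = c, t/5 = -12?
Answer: 17440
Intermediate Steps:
b = 2/9 (b = -2/(-9) = -2*(-1/9) = 2/9 ≈ 0.22222)
t = -60 (t = 5*(-12) = -60)
X(v) = 0 (X(v) = (0/v)/2 = (1/2)*0 = 0)
X(-2) + t*((24 + b)*(-10 + Z(L(-2)))) = 0 - 60*(24 + 2/9)*(-10 - 2) = 0 - 4360*(-12)/3 = 0 - 60*(-872/3) = 0 + 17440 = 17440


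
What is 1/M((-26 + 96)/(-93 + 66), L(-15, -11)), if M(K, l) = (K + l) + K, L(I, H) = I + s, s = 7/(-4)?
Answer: -108/2369 ≈ -0.045589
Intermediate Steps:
s = -7/4 (s = 7*(-¼) = -7/4 ≈ -1.7500)
L(I, H) = -7/4 + I (L(I, H) = I - 7/4 = -7/4 + I)
M(K, l) = l + 2*K
1/M((-26 + 96)/(-93 + 66), L(-15, -11)) = 1/((-7/4 - 15) + 2*((-26 + 96)/(-93 + 66))) = 1/(-67/4 + 2*(70/(-27))) = 1/(-67/4 + 2*(70*(-1/27))) = 1/(-67/4 + 2*(-70/27)) = 1/(-67/4 - 140/27) = 1/(-2369/108) = -108/2369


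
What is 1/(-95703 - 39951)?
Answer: -1/135654 ≈ -7.3717e-6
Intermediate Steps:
1/(-95703 - 39951) = 1/(-135654) = -1/135654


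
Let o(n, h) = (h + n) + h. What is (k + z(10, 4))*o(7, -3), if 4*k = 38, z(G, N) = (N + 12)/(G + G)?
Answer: 103/10 ≈ 10.300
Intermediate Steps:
z(G, N) = (12 + N)/(2*G) (z(G, N) = (12 + N)/((2*G)) = (12 + N)*(1/(2*G)) = (12 + N)/(2*G))
o(n, h) = n + 2*h
k = 19/2 (k = (¼)*38 = 19/2 ≈ 9.5000)
(k + z(10, 4))*o(7, -3) = (19/2 + (½)*(12 + 4)/10)*(7 + 2*(-3)) = (19/2 + (½)*(⅒)*16)*(7 - 6) = (19/2 + ⅘)*1 = (103/10)*1 = 103/10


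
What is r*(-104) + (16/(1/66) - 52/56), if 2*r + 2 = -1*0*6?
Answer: 16227/14 ≈ 1159.1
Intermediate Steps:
r = -1 (r = -1 + (-1*0*6)/2 = -1 + (0*6)/2 = -1 + (½)*0 = -1 + 0 = -1)
r*(-104) + (16/(1/66) - 52/56) = -1*(-104) + (16/(1/66) - 52/56) = 104 + (16/(1/66) - 52*1/56) = 104 + (16*66 - 13/14) = 104 + (1056 - 13/14) = 104 + 14771/14 = 16227/14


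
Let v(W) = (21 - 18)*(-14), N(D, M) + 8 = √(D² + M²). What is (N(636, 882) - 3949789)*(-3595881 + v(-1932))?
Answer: 14203165877631 - 21575538*√32845 ≈ 1.4199e+13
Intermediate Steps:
N(D, M) = -8 + √(D² + M²)
v(W) = -42 (v(W) = 3*(-14) = -42)
(N(636, 882) - 3949789)*(-3595881 + v(-1932)) = ((-8 + √(636² + 882²)) - 3949789)*(-3595881 - 42) = ((-8 + √(404496 + 777924)) - 3949789)*(-3595923) = ((-8 + √1182420) - 3949789)*(-3595923) = ((-8 + 6*√32845) - 3949789)*(-3595923) = (-3949797 + 6*√32845)*(-3595923) = 14203165877631 - 21575538*√32845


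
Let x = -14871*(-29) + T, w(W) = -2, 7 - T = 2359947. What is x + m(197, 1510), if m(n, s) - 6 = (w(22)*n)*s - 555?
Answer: -2524170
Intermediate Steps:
T = -2359940 (T = 7 - 1*2359947 = 7 - 2359947 = -2359940)
x = -1928681 (x = -14871*(-29) - 2359940 = 431259 - 2359940 = -1928681)
m(n, s) = -549 - 2*n*s (m(n, s) = 6 + ((-2*n)*s - 555) = 6 + (-2*n*s - 555) = 6 + (-555 - 2*n*s) = -549 - 2*n*s)
x + m(197, 1510) = -1928681 + (-549 - 2*197*1510) = -1928681 + (-549 - 594940) = -1928681 - 595489 = -2524170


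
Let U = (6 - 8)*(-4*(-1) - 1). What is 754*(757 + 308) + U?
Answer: 803004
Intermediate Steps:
U = -6 (U = -2*(4 - 1) = -2*3 = -6)
754*(757 + 308) + U = 754*(757 + 308) - 6 = 754*1065 - 6 = 803010 - 6 = 803004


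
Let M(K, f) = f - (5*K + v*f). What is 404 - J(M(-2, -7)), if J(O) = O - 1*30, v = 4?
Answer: 403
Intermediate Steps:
M(K, f) = -5*K - 3*f (M(K, f) = f - (5*K + 4*f) = f - (4*f + 5*K) = f + (-5*K - 4*f) = -5*K - 3*f)
J(O) = -30 + O (J(O) = O - 30 = -30 + O)
404 - J(M(-2, -7)) = 404 - (-30 + (-5*(-2) - 3*(-7))) = 404 - (-30 + (10 + 21)) = 404 - (-30 + 31) = 404 - 1*1 = 404 - 1 = 403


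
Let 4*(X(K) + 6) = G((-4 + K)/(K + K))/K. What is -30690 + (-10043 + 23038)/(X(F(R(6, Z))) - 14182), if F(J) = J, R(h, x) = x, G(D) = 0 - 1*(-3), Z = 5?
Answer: -8708762230/283757 ≈ -30691.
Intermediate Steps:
G(D) = 3 (G(D) = 0 + 3 = 3)
X(K) = -6 + 3/(4*K) (X(K) = -6 + (3/K)/4 = -6 + 3/(4*K))
-30690 + (-10043 + 23038)/(X(F(R(6, Z))) - 14182) = -30690 + (-10043 + 23038)/((-6 + (3/4)/5) - 14182) = -30690 + 12995/((-6 + (3/4)*(1/5)) - 14182) = -30690 + 12995/((-6 + 3/20) - 14182) = -30690 + 12995/(-117/20 - 14182) = -30690 + 12995/(-283757/20) = -30690 + 12995*(-20/283757) = -30690 - 259900/283757 = -8708762230/283757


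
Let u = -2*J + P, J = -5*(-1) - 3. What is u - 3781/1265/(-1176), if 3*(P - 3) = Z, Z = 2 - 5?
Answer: -2971499/1487640 ≈ -1.9975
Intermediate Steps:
Z = -3
P = 2 (P = 3 + (⅓)*(-3) = 3 - 1 = 2)
J = 2 (J = 5 - 3 = 2)
u = -2 (u = -2*2 + 2 = -4 + 2 = -2)
u - 3781/1265/(-1176) = -2 - 3781/1265/(-1176) = -2 - 3781*(1/1265)*(-1)/1176 = -2 - 3781*(-1)/(1265*1176) = -2 - 1*(-3781/1487640) = -2 + 3781/1487640 = -2971499/1487640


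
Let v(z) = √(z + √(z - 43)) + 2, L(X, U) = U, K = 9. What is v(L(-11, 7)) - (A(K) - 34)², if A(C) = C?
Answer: -623 + √(7 + 6*I) ≈ -620.15 + 1.0535*I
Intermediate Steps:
v(z) = 2 + √(z + √(-43 + z)) (v(z) = √(z + √(-43 + z)) + 2 = 2 + √(z + √(-43 + z)))
v(L(-11, 7)) - (A(K) - 34)² = (2 + √(7 + √(-43 + 7))) - (9 - 34)² = (2 + √(7 + √(-36))) - 1*(-25)² = (2 + √(7 + 6*I)) - 1*625 = (2 + √(7 + 6*I)) - 625 = -623 + √(7 + 6*I)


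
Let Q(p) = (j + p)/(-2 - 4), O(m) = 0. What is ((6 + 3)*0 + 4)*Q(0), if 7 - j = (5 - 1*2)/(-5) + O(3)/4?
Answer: -76/15 ≈ -5.0667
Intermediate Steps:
j = 38/5 (j = 7 - ((5 - 1*2)/(-5) + 0/4) = 7 - ((5 - 2)*(-1/5) + 0*(1/4)) = 7 - (3*(-1/5) + 0) = 7 - (-3/5 + 0) = 7 - 1*(-3/5) = 7 + 3/5 = 38/5 ≈ 7.6000)
Q(p) = -19/15 - p/6 (Q(p) = (38/5 + p)/(-2 - 4) = (38/5 + p)/(-6) = (38/5 + p)*(-1/6) = -19/15 - p/6)
((6 + 3)*0 + 4)*Q(0) = ((6 + 3)*0 + 4)*(-19/15 - 1/6*0) = (9*0 + 4)*(-19/15 + 0) = (0 + 4)*(-19/15) = 4*(-19/15) = -76/15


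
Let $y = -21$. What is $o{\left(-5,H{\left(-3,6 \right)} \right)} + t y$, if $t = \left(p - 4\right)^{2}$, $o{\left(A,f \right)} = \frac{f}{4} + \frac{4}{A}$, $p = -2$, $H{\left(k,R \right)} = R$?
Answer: $- \frac{7553}{10} \approx -755.3$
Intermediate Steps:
$o{\left(A,f \right)} = \frac{4}{A} + \frac{f}{4}$ ($o{\left(A,f \right)} = f \frac{1}{4} + \frac{4}{A} = \frac{f}{4} + \frac{4}{A} = \frac{4}{A} + \frac{f}{4}$)
$t = 36$ ($t = \left(-2 - 4\right)^{2} = \left(-6\right)^{2} = 36$)
$o{\left(-5,H{\left(-3,6 \right)} \right)} + t y = \left(\frac{4}{-5} + \frac{1}{4} \cdot 6\right) + 36 \left(-21\right) = \left(4 \left(- \frac{1}{5}\right) + \frac{3}{2}\right) - 756 = \left(- \frac{4}{5} + \frac{3}{2}\right) - 756 = \frac{7}{10} - 756 = - \frac{7553}{10}$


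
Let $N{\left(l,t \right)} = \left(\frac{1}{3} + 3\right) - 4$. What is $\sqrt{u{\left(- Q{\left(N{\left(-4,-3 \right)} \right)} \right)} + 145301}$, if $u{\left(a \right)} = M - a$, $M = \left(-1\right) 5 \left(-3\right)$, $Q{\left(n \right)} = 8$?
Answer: $2 \sqrt{36331} \approx 381.21$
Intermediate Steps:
$N{\left(l,t \right)} = - \frac{2}{3}$ ($N{\left(l,t \right)} = \left(\frac{1}{3} + 3\right) - 4 = \frac{10}{3} - 4 = - \frac{2}{3}$)
$M = 15$ ($M = \left(-5\right) \left(-3\right) = 15$)
$u{\left(a \right)} = 15 - a$
$\sqrt{u{\left(- Q{\left(N{\left(-4,-3 \right)} \right)} \right)} + 145301} = \sqrt{\left(15 - \left(-1\right) 8\right) + 145301} = \sqrt{\left(15 - -8\right) + 145301} = \sqrt{\left(15 + 8\right) + 145301} = \sqrt{23 + 145301} = \sqrt{145324} = 2 \sqrt{36331}$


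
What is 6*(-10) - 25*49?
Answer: -1285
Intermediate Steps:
6*(-10) - 25*49 = -60 - 1225 = -1285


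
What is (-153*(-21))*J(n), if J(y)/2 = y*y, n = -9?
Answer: 520506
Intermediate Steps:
J(y) = 2*y**2 (J(y) = 2*(y*y) = 2*y**2)
(-153*(-21))*J(n) = (-153*(-21))*(2*(-9)**2) = 3213*(2*81) = 3213*162 = 520506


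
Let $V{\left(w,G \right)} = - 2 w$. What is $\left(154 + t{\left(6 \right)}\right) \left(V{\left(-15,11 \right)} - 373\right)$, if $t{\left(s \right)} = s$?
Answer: $-54880$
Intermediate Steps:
$\left(154 + t{\left(6 \right)}\right) \left(V{\left(-15,11 \right)} - 373\right) = \left(154 + 6\right) \left(\left(-2\right) \left(-15\right) - 373\right) = 160 \left(30 - 373\right) = 160 \left(-343\right) = -54880$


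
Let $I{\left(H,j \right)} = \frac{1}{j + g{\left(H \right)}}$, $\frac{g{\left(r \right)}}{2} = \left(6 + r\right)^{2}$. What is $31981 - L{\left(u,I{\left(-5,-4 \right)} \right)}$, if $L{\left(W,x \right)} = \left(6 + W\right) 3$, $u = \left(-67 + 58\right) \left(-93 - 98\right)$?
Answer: $26806$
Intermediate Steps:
$g{\left(r \right)} = 2 \left(6 + r\right)^{2}$
$u = 1719$ ($u = \left(-9\right) \left(-191\right) = 1719$)
$I{\left(H,j \right)} = \frac{1}{j + 2 \left(6 + H\right)^{2}}$
$L{\left(W,x \right)} = 18 + 3 W$
$31981 - L{\left(u,I{\left(-5,-4 \right)} \right)} = 31981 - \left(18 + 3 \cdot 1719\right) = 31981 - \left(18 + 5157\right) = 31981 - 5175 = 26806$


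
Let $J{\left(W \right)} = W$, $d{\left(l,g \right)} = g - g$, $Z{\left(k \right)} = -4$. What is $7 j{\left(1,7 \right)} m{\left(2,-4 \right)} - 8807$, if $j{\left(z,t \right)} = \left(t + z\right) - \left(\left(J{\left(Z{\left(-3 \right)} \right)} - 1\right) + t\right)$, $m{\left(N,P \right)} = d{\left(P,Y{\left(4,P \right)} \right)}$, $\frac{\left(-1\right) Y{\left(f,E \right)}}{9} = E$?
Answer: $-8807$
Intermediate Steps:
$Y{\left(f,E \right)} = - 9 E$
$d{\left(l,g \right)} = 0$
$m{\left(N,P \right)} = 0$
$j{\left(z,t \right)} = 5 + z$ ($j{\left(z,t \right)} = \left(t + z\right) - \left(\left(-4 - 1\right) + t\right) = \left(t + z\right) - \left(-5 + t\right) = 5 + z$)
$7 j{\left(1,7 \right)} m{\left(2,-4 \right)} - 8807 = 7 \left(5 + 1\right) 0 - 8807 = 7 \cdot 6 \cdot 0 - 8807 = 42 \cdot 0 - 8807 = 0 - 8807 = -8807$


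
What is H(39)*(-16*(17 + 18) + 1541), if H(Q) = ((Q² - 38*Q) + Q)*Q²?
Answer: 116383878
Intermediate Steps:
H(Q) = Q²*(Q² - 37*Q) (H(Q) = (Q² - 37*Q)*Q² = Q²*(Q² - 37*Q))
H(39)*(-16*(17 + 18) + 1541) = (39³*(-37 + 39))*(-16*(17 + 18) + 1541) = (59319*2)*(-16*35 + 1541) = 118638*(-560 + 1541) = 118638*981 = 116383878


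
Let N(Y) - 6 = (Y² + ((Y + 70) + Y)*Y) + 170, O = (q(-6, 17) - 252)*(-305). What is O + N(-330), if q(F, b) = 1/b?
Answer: 6470507/17 ≈ 3.8062e+5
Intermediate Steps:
O = 1306315/17 (O = (1/17 - 252)*(-305) = -4283/17*(-305) = 1306315/17 ≈ 76842.)
N(Y) = 176 + Y² + Y*(70 + 2*Y) (N(Y) = 6 + ((Y² + ((Y + 70) + Y)*Y) + 170) = 6 + ((Y² + ((70 + Y) + Y)*Y) + 170) = 6 + ((Y² + (70 + 2*Y)*Y) + 170) = 6 + ((Y² + Y*(70 + 2*Y)) + 170) = 6 + (170 + Y² + Y*(70 + 2*Y)) = 176 + Y² + Y*(70 + 2*Y))
O + N(-330) = 1306315/17 + (176 + 3*(-330)² + 70*(-330)) = 1306315/17 + (176 + 3*108900 - 23100) = 1306315/17 + (176 + 326700 - 23100) = 1306315/17 + 303776 = 6470507/17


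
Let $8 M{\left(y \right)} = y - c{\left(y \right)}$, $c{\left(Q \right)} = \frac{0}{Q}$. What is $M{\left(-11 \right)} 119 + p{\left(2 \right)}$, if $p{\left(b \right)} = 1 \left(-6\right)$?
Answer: $- \frac{1357}{8} \approx -169.63$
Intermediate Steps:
$c{\left(Q \right)} = 0$
$p{\left(b \right)} = -6$
$M{\left(y \right)} = \frac{y}{8}$ ($M{\left(y \right)} = \frac{y - 0}{8} = \frac{y + 0}{8} = \frac{y}{8}$)
$M{\left(-11 \right)} 119 + p{\left(2 \right)} = \frac{1}{8} \left(-11\right) 119 - 6 = \left(- \frac{11}{8}\right) 119 - 6 = - \frac{1309}{8} - 6 = - \frac{1357}{8}$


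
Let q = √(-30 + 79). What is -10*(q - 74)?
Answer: 670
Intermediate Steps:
q = 7 (q = √49 = 7)
-10*(q - 74) = -10*(7 - 74) = -10*(-67) = 670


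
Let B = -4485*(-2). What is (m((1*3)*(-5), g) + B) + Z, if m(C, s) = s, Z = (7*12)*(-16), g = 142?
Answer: 7768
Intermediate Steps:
B = 8970
Z = -1344 (Z = 84*(-16) = -1344)
(m((1*3)*(-5), g) + B) + Z = (142 + 8970) - 1344 = 9112 - 1344 = 7768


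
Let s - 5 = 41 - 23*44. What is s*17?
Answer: -16422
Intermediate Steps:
s = -966 (s = 5 + (41 - 23*44) = 5 + (41 - 1012) = 5 - 971 = -966)
s*17 = -966*17 = -16422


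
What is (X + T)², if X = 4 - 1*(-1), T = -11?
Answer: 36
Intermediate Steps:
X = 5 (X = 4 + 1 = 5)
(X + T)² = (5 - 11)² = (-6)² = 36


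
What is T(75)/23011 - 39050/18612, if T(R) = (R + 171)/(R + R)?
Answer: -1021078439/486682650 ≈ -2.0980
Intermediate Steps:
T(R) = (171 + R)/(2*R) (T(R) = (171 + R)/((2*R)) = (171 + R)*(1/(2*R)) = (171 + R)/(2*R))
T(75)/23011 - 39050/18612 = ((½)*(171 + 75)/75)/23011 - 39050/18612 = ((½)*(1/75)*246)*(1/23011) - 39050*1/18612 = (41/25)*(1/23011) - 1775/846 = 41/575275 - 1775/846 = -1021078439/486682650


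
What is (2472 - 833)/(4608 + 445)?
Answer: 1639/5053 ≈ 0.32436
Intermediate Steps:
(2472 - 833)/(4608 + 445) = 1639/5053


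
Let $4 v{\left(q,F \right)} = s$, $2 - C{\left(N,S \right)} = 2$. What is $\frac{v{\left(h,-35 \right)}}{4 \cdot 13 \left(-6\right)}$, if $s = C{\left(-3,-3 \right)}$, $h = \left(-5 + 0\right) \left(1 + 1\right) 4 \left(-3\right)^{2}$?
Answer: $0$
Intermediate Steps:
$C{\left(N,S \right)} = 0$ ($C{\left(N,S \right)} = 2 - 2 = 0$)
$h = -360$ ($h = \left(-5\right) 2 \cdot 4 \cdot 9 = \left(-10\right) 4 \cdot 9 = \left(-40\right) 9 = -360$)
$s = 0$
$v{\left(q,F \right)} = 0$ ($v{\left(q,F \right)} = \frac{1}{4} \cdot 0 = 0$)
$\frac{v{\left(h,-35 \right)}}{4 \cdot 13 \left(-6\right)} = \frac{0}{4 \cdot 13 \left(-6\right)} = \frac{0}{52 \left(-6\right)} = \frac{0}{-312} = 0 \left(- \frac{1}{312}\right) = 0$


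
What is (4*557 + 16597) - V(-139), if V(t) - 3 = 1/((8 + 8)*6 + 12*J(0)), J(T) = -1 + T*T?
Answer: 1581047/84 ≈ 18822.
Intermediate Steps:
J(T) = -1 + T**2
V(t) = 253/84 (V(t) = 3 + 1/((8 + 8)*6 + 12*(-1 + 0**2)) = 3 + 1/(16*6 + 12*(-1 + 0)) = 3 + 1/(96 + 12*(-1)) = 3 + 1/(96 - 12) = 3 + 1/84 = 253/84)
(4*557 + 16597) - V(-139) = (4*557 + 16597) - 1*253/84 = (2228 + 16597) - 253/84 = 18825 - 253/84 = 1581047/84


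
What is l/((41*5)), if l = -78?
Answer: -78/205 ≈ -0.38049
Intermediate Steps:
l/((41*5)) = -78/(41*5) = -78/205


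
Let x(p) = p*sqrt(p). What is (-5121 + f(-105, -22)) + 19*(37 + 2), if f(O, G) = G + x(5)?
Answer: -4402 + 5*sqrt(5) ≈ -4390.8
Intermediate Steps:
x(p) = p**(3/2)
f(O, G) = G + 5*sqrt(5) (f(O, G) = G + 5**(3/2) = G + 5*sqrt(5))
(-5121 + f(-105, -22)) + 19*(37 + 2) = (-5121 + (-22 + 5*sqrt(5))) + 19*(37 + 2) = (-5143 + 5*sqrt(5)) + 19*39 = (-5143 + 5*sqrt(5)) + 741 = -4402 + 5*sqrt(5)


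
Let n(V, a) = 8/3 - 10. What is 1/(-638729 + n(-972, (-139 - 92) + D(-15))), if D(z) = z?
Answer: -3/1916209 ≈ -1.5656e-6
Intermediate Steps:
n(V, a) = -22/3 (n(V, a) = 8*(⅓) - 10 = 8/3 - 10 = -22/3)
1/(-638729 + n(-972, (-139 - 92) + D(-15))) = 1/(-638729 - 22/3) = 1/(-1916209/3) = -3/1916209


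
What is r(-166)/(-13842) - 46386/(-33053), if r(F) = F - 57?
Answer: 649445831/457519626 ≈ 1.4195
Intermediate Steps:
r(F) = -57 + F
r(-166)/(-13842) - 46386/(-33053) = (-57 - 166)/(-13842) - 46386/(-33053) = -223*(-1/13842) - 46386*(-1/33053) = 223/13842 + 46386/33053 = 649445831/457519626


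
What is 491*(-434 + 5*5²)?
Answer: -151719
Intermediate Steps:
491*(-434 + 5*5²) = 491*(-434 + 5*25) = 491*(-434 + 125) = 491*(-309) = -151719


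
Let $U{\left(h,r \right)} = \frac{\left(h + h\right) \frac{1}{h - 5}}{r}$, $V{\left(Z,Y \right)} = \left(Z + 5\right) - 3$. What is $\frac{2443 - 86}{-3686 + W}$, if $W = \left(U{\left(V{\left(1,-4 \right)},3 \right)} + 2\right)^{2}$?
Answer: $- \frac{2357}{3685} \approx -0.63962$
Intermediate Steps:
$V{\left(Z,Y \right)} = 2 + Z$ ($V{\left(Z,Y \right)} = \left(5 + Z\right) - 3 = 2 + Z$)
$U{\left(h,r \right)} = \frac{2 h}{r \left(-5 + h\right)}$ ($U{\left(h,r \right)} = \frac{2 h \frac{1}{-5 + h}}{r} = \frac{2 h}{r \left(-5 + h\right)}$)
$W = 1$ ($W = \left(\frac{2 \left(2 + 1\right)}{3 \left(-5 + \left(2 + 1\right)\right)} + 2\right)^{2} = \left(2 \cdot 3 \cdot \frac{1}{3} \frac{1}{-5 + 3} + 2\right)^{2} = \left(2 \cdot 3 \cdot \frac{1}{3} \frac{1}{-2} + 2\right)^{2} = \left(2 \cdot 3 \cdot \frac{1}{3} \left(- \frac{1}{2}\right) + 2\right)^{2} = \left(-1 + 2\right)^{2} = 1^{2} = 1$)
$\frac{2443 - 86}{-3686 + W} = \frac{2443 - 86}{-3686 + 1} = \frac{2357}{-3685} = 2357 \left(- \frac{1}{3685}\right) = - \frac{2357}{3685}$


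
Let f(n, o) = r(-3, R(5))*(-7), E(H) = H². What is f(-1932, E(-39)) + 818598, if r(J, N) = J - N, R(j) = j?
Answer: 818654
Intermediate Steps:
f(n, o) = 56 (f(n, o) = (-3 - 1*5)*(-7) = (-3 - 5)*(-7) = -8*(-7) = 56)
f(-1932, E(-39)) + 818598 = 56 + 818598 = 818654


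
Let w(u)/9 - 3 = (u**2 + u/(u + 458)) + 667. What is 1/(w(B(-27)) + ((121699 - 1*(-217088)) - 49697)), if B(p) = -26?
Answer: 24/7228883 ≈ 3.3200e-6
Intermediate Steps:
w(u) = 6030 + 9*u**2 + 9*u/(458 + u) (w(u) = 27 + 9*((u**2 + u/(u + 458)) + 667) = 27 + 9*((u**2 + u/(458 + u)) + 667) = 27 + 9*(667 + u**2 + u/(458 + u)) = 27 + (6003 + 9*u**2 + 9*u/(458 + u)) = 6030 + 9*u**2 + 9*u/(458 + u))
1/(w(B(-27)) + ((121699 - 1*(-217088)) - 49697)) = 1/(9*(306860 + (-26)**3 + 458*(-26)**2 + 671*(-26))/(458 - 26) + ((121699 - 1*(-217088)) - 49697)) = 1/(9*(306860 - 17576 + 458*676 - 17446)/432 + ((121699 + 217088) - 49697)) = 1/(9*(1/432)*(306860 - 17576 + 309608 - 17446) + (338787 - 49697)) = 1/(9*(1/432)*581446 + 289090) = 1/(290723/24 + 289090) = 1/(7228883/24) = 24/7228883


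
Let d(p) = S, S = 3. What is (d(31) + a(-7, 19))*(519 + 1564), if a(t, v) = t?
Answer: -8332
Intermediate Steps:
d(p) = 3
(d(31) + a(-7, 19))*(519 + 1564) = (3 - 7)*(519 + 1564) = -4*2083 = -8332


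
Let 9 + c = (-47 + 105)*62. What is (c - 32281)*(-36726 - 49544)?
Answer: 2475431380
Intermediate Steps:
c = 3587 (c = -9 + (-47 + 105)*62 = -9 + 58*62 = -9 + 3596 = 3587)
(c - 32281)*(-36726 - 49544) = (3587 - 32281)*(-36726 - 49544) = -28694*(-86270) = 2475431380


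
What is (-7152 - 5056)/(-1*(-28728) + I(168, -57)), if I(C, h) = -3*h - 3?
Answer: -109/258 ≈ -0.42248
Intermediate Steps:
I(C, h) = -3 - 3*h
(-7152 - 5056)/(-1*(-28728) + I(168, -57)) = (-7152 - 5056)/(-1*(-28728) + (-3 - 3*(-57))) = -12208/(28728 + (-3 + 171)) = -12208/(28728 + 168) = -12208/28896 = -12208*1/28896 = -109/258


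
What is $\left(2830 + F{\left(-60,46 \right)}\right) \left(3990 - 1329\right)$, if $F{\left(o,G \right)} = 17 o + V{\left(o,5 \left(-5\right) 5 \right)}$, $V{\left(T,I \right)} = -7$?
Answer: $4797783$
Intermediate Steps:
$F{\left(o,G \right)} = -7 + 17 o$ ($F{\left(o,G \right)} = 17 o - 7 = -7 + 17 o$)
$\left(2830 + F{\left(-60,46 \right)}\right) \left(3990 - 1329\right) = \left(2830 + \left(-7 + 17 \left(-60\right)\right)\right) \left(3990 - 1329\right) = \left(2830 - 1027\right) 2661 = 1803 \cdot 2661 = 4797783$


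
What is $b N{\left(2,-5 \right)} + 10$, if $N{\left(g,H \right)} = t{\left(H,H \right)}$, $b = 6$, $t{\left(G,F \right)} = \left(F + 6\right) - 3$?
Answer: $-2$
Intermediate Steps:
$t{\left(G,F \right)} = 3 + F$ ($t{\left(G,F \right)} = \left(6 + F\right) - 3 = 3 + F$)
$N{\left(g,H \right)} = 3 + H$
$b N{\left(2,-5 \right)} + 10 = 6 \left(3 - 5\right) + 10 = 6 \left(-2\right) + 10 = -12 + 10 = -2$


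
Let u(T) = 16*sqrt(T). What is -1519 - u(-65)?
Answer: -1519 - 16*I*sqrt(65) ≈ -1519.0 - 129.0*I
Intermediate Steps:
-1519 - u(-65) = -1519 - 16*sqrt(-65) = -1519 - 16*I*sqrt(65)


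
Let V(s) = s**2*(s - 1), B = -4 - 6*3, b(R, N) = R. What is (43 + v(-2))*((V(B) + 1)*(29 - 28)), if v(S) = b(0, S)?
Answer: -478633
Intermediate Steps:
v(S) = 0
B = -22 (B = -4 - 1*18 = -4 - 18 = -22)
V(s) = s**2*(-1 + s)
(43 + v(-2))*((V(B) + 1)*(29 - 28)) = (43 + 0)*(((-22)**2*(-1 - 22) + 1)*(29 - 28)) = 43*((484*(-23) + 1)*1) = 43*((-11132 + 1)*1) = 43*(-11131*1) = 43*(-11131) = -478633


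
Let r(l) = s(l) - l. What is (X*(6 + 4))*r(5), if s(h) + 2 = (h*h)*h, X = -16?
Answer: -18880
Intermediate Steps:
s(h) = -2 + h³ (s(h) = -2 + (h*h)*h = -2 + h²*h = -2 + h³)
r(l) = -2 + l³ - l (r(l) = (-2 + l³) - l = -2 + l³ - l)
(X*(6 + 4))*r(5) = (-16*(6 + 4))*(-2 + 5³ - 1*5) = (-16*10)*(-2 + 125 - 5) = -160*118 = -18880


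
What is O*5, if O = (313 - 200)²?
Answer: 63845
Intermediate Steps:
O = 12769 (O = 113² = 12769)
O*5 = 12769*5 = 63845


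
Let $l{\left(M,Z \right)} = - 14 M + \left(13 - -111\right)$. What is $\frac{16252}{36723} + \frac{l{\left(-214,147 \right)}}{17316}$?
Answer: $\frac{282048}{452917} \approx 0.62274$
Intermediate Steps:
$l{\left(M,Z \right)} = 124 - 14 M$ ($l{\left(M,Z \right)} = - 14 M + \left(13 + 111\right) = - 14 M + 124 = 124 - 14 M$)
$\frac{16252}{36723} + \frac{l{\left(-214,147 \right)}}{17316} = \frac{16252}{36723} + \frac{124 - -2996}{17316} = 16252 \cdot \frac{1}{36723} + \left(124 + 2996\right) \frac{1}{17316} = \frac{16252}{36723} + 3120 \cdot \frac{1}{17316} = \frac{16252}{36723} + \frac{20}{111} = \frac{282048}{452917}$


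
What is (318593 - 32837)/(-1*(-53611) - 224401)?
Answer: -47626/28465 ≈ -1.6731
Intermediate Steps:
(318593 - 32837)/(-1*(-53611) - 224401) = 285756/(53611 - 224401) = 285756/(-170790) = 285756*(-1/170790) = -47626/28465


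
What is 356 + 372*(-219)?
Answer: -81112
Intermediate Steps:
356 + 372*(-219) = 356 - 81468 = -81112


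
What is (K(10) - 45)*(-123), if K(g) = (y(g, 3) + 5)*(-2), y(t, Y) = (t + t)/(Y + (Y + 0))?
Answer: 7585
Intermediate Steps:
y(t, Y) = t/Y (y(t, Y) = (2*t)/(Y + Y) = (2*t)/((2*Y)) = (2*t)*(1/(2*Y)) = t/Y)
K(g) = -10 - 2*g/3 (K(g) = (g/3 + 5)*(-2) = (5 + g/3)*(-2) = -10 - 2*g/3)
(K(10) - 45)*(-123) = ((-10 - ⅔*10) - 45)*(-123) = ((-10 - 20/3) - 45)*(-123) = (-50/3 - 45)*(-123) = -185/3*(-123) = 7585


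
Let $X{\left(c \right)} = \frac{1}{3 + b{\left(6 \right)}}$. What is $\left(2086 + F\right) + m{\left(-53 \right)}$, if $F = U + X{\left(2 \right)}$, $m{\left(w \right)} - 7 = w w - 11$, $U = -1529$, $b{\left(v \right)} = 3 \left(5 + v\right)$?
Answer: $\frac{121033}{36} \approx 3362.0$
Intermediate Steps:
$b{\left(v \right)} = 15 + 3 v$
$X{\left(c \right)} = \frac{1}{36}$ ($X{\left(c \right)} = \frac{1}{3 + \left(15 + 3 \cdot 6\right)} = \frac{1}{3 + \left(15 + 18\right)} = \frac{1}{3 + 33} = \frac{1}{36}$)
$m{\left(w \right)} = -4 + w^{2}$ ($m{\left(w \right)} = 7 + \left(w w - 11\right) = 7 + \left(w^{2} - 11\right) = 7 + \left(-11 + w^{2}\right) = -4 + w^{2}$)
$F = - \frac{55043}{36}$ ($F = -1529 + \frac{1}{36} = - \frac{55043}{36} \approx -1529.0$)
$\left(2086 + F\right) + m{\left(-53 \right)} = \left(2086 - \frac{55043}{36}\right) - \left(4 - \left(-53\right)^{2}\right) = \frac{20053}{36} + \left(-4 + 2809\right) = \frac{20053}{36} + 2805 = \frac{121033}{36}$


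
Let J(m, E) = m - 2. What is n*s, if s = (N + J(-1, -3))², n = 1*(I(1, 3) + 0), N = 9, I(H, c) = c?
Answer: 108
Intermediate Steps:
J(m, E) = -2 + m
n = 3 (n = 1*(3 + 0) = 1*3 = 3)
s = 36 (s = (9 + (-2 - 1))² = (9 - 3)² = 6² = 36)
n*s = 3*36 = 108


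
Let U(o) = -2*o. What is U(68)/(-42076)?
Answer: 34/10519 ≈ 0.0032322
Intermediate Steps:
U(68)/(-42076) = -2*68/(-42076) = -136*(-1/42076) = 34/10519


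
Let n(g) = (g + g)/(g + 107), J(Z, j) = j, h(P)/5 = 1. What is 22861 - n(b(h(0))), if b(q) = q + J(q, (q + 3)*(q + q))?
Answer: 2194571/96 ≈ 22860.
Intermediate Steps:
h(P) = 5 (h(P) = 5*1 = 5)
b(q) = q + 2*q*(3 + q) (b(q) = q + (q + 3)*(q + q) = q + (3 + q)*(2*q) = q + 2*q*(3 + q))
n(g) = 2*g/(107 + g) (n(g) = (2*g)/(107 + g) = 2*g/(107 + g))
22861 - n(b(h(0))) = 22861 - 2*5*(7 + 2*5)/(107 + 5*(7 + 2*5)) = 22861 - 2*5*(7 + 10)/(107 + 5*(7 + 10)) = 22861 - 2*5*17/(107 + 5*17) = 22861 - 2*85/(107 + 85) = 22861 - 2*85/192 = 22861 - 1*85/96 = 22861 - 85/96 = 2194571/96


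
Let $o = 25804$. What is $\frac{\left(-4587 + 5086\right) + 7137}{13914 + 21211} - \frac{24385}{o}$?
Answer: $- \frac{659483781}{906365500} \approx -0.72761$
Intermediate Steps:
$\frac{\left(-4587 + 5086\right) + 7137}{13914 + 21211} - \frac{24385}{o} = \frac{\left(-4587 + 5086\right) + 7137}{13914 + 21211} - \frac{24385}{25804} = \frac{499 + 7137}{35125} - \frac{24385}{25804} = 7636 \cdot \frac{1}{35125} - \frac{24385}{25804} = \frac{7636}{35125} - \frac{24385}{25804} = - \frac{659483781}{906365500}$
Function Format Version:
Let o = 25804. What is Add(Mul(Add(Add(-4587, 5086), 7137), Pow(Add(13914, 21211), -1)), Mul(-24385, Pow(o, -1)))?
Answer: Rational(-659483781, 906365500) ≈ -0.72761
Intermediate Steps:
Add(Mul(Add(Add(-4587, 5086), 7137), Pow(Add(13914, 21211), -1)), Mul(-24385, Pow(o, -1))) = Add(Mul(Add(Add(-4587, 5086), 7137), Pow(Add(13914, 21211), -1)), Mul(-24385, Pow(25804, -1))) = Add(Mul(Add(499, 7137), Pow(35125, -1)), Mul(-24385, Rational(1, 25804))) = Add(Mul(7636, Rational(1, 35125)), Rational(-24385, 25804)) = Add(Rational(7636, 35125), Rational(-24385, 25804)) = Rational(-659483781, 906365500)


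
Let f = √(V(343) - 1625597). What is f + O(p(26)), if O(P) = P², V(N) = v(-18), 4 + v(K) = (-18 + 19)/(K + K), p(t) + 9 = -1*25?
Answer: 1156 + I*√58521637/6 ≈ 1156.0 + 1275.0*I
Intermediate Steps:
p(t) = -34 (p(t) = -9 - 1*25 = -9 - 25 = -34)
v(K) = -4 + 1/(2*K) (v(K) = -4 + (-18 + 19)/(K + K) = -4 + 1/(2*K))
V(N) = -145/36 (V(N) = -4 + (½)/(-18) = -4 + (½)*(-1/18) = -4 - 1/36 = -145/36)
f = I*√58521637/6 (f = √(-145/36 - 1625597) = √(-58521637/36) = I*√58521637/6 ≈ 1275.0*I)
f + O(p(26)) = I*√58521637/6 + (-34)² = I*√58521637/6 + 1156 = 1156 + I*√58521637/6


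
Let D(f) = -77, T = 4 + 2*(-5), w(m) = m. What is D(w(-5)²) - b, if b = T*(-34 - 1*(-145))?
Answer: 589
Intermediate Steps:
T = -6 (T = 4 - 10 = -6)
b = -666 (b = -6*(-34 - 1*(-145)) = -6*(-34 + 145) = -6*111 = -666)
D(w(-5)²) - b = -77 - 1*(-666) = -77 + 666 = 589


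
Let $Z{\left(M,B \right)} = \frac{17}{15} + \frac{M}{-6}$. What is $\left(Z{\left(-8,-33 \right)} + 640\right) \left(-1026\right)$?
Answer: $- \frac{3295854}{5} \approx -6.5917 \cdot 10^{5}$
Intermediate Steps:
$Z{\left(M,B \right)} = \frac{17}{15} - \frac{M}{6}$ ($Z{\left(M,B \right)} = 17 \cdot \frac{1}{15} + M \left(- \frac{1}{6}\right) = \frac{17}{15} - \frac{M}{6}$)
$\left(Z{\left(-8,-33 \right)} + 640\right) \left(-1026\right) = \left(\left(\frac{17}{15} - - \frac{4}{3}\right) + 640\right) \left(-1026\right) = \left(\left(\frac{17}{15} + \frac{4}{3}\right) + 640\right) \left(-1026\right) = \left(\frac{37}{15} + 640\right) \left(-1026\right) = \frac{9637}{15} \left(-1026\right) = - \frac{3295854}{5}$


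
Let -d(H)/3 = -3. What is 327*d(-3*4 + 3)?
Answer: 2943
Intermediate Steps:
d(H) = 9 (d(H) = -3*(-3) = 9)
327*d(-3*4 + 3) = 327*9 = 2943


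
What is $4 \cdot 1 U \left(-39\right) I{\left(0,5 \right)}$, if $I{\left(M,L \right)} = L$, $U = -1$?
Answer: $780$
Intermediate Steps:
$4 \cdot 1 U \left(-39\right) I{\left(0,5 \right)} = 4 \cdot 1 \left(-1\right) \left(-39\right) 5 = 4 \left(-1\right) \left(-39\right) 5 = \left(-4\right) \left(-39\right) 5 = 156 \cdot 5 = 780$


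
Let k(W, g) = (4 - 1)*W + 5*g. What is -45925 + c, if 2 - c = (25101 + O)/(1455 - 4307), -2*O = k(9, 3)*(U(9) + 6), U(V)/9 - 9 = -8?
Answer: -65473805/1426 ≈ -45914.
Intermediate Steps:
U(V) = 9 (U(V) = 81 + 9*(-8) = 81 - 72 = 9)
k(W, g) = 3*W + 5*g
O = -315 (O = -(3*9 + 5*3)*(9 + 6)/2 = -(27 + 15)*15/2 = -21*15 = -½*630 = -315)
c = 15245/1426 (c = 2 - (25101 - 315)/(1455 - 4307) = 2 - 24786/(-2852) = 2 - 24786*(-1)/2852 = 2 - 1*(-12393/1426) = 2 + 12393/1426 = 15245/1426 ≈ 10.691)
-45925 + c = -45925 + 15245/1426 = -65473805/1426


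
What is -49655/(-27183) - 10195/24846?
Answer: 2592405/1830322 ≈ 1.4164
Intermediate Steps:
-49655/(-27183) - 10195/24846 = -49655*(-1/27183) - 10195*1/24846 = 49655/27183 - 10195/24846 = 2592405/1830322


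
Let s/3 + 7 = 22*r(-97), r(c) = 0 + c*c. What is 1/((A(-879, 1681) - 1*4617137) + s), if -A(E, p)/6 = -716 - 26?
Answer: -1/3991712 ≈ -2.5052e-7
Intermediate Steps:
A(E, p) = 4452 (A(E, p) = -6*(-716 - 26) = -6*(-742) = 4452)
r(c) = c² (r(c) = 0 + c² = c²)
s = 620973 (s = -21 + 3*(22*(-97)²) = -21 + 3*(22*9409) = -21 + 3*206998 = -21 + 620994 = 620973)
1/((A(-879, 1681) - 1*4617137) + s) = 1/((4452 - 1*4617137) + 620973) = 1/((4452 - 4617137) + 620973) = 1/(-4612685 + 620973) = 1/(-3991712) = -1/3991712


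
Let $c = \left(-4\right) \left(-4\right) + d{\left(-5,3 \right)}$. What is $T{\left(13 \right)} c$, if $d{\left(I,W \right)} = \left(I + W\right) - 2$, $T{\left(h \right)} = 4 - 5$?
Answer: $-12$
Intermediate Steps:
$T{\left(h \right)} = -1$
$d{\left(I,W \right)} = -2 + I + W$
$c = 12$ ($c = \left(-4\right) \left(-4\right) - 4 = 16 - 4 = 12$)
$T{\left(13 \right)} c = \left(-1\right) 12 = -12$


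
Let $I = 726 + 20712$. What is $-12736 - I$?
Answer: $-34174$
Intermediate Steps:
$I = 21438$
$-12736 - I = -12736 - 21438 = -34174$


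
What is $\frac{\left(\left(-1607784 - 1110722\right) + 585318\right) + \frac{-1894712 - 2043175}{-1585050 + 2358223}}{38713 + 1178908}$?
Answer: $- \frac{1649327303411}{941431681433} \approx -1.7519$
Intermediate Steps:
$\frac{\left(\left(-1607784 - 1110722\right) + 585318\right) + \frac{-1894712 - 2043175}{-1585050 + 2358223}}{38713 + 1178908} = \frac{\left(-2718506 + 585318\right) - \frac{3937887}{773173}}{1217621} = \left(-2133188 - \frac{3937887}{773173}\right) \frac{1}{1217621} = \left(- \frac{1649327303411}{773173}\right) \frac{1}{1217621} = - \frac{1649327303411}{941431681433}$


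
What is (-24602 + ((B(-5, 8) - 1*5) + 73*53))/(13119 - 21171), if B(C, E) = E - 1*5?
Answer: 1885/732 ≈ 2.5751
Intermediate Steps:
B(C, E) = -5 + E (B(C, E) = E - 5 = -5 + E)
(-24602 + ((B(-5, 8) - 1*5) + 73*53))/(13119 - 21171) = (-24602 + (((-5 + 8) - 1*5) + 73*53))/(13119 - 21171) = (-24602 + ((3 - 5) + 3869))/(-8052) = (-24602 + (-2 + 3869))*(-1/8052) = (-24602 + 3867)*(-1/8052) = -20735*(-1/8052) = 1885/732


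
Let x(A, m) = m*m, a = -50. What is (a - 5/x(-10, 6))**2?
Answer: 3258025/1296 ≈ 2513.9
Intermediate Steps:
x(A, m) = m**2
(a - 5/x(-10, 6))**2 = (-50 - 5/(6**2))**2 = (-50 - 5/36)**2 = (-1805/36)**2 = 3258025/1296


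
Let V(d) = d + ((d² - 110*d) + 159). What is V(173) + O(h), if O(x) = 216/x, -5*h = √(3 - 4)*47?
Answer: 11231 + 1080*I/47 ≈ 11231.0 + 22.979*I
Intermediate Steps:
h = -47*I/5 (h = -√(3 - 4)*47/5 = -√(-1)*47/5 = -I*47/5 = -47*I/5 ≈ -9.4*I)
V(d) = 159 + d² - 109*d (V(d) = d + (159 + d² - 110*d) = 159 + d² - 109*d)
V(173) + O(h) = (159 + 173² - 109*173) + 216/((-47*I/5)) = (159 + 29929 - 18857) + 216*(5*I/47) = 11231 + 1080*I/47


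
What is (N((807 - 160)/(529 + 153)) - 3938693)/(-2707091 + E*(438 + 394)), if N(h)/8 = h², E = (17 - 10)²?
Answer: 457994323515/310042704763 ≈ 1.4772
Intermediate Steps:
E = 49 (E = 7² = 49)
N(h) = 8*h²
(N((807 - 160)/(529 + 153)) - 3938693)/(-2707091 + E*(438 + 394)) = (8*((807 - 160)/(529 + 153))² - 3938693)/(-2707091 + 49*(438 + 394)) = (8*(647/682)² - 3938693)/(-2707091 + 49*832) = (8*(647*(1/682))² - 3938693)/(-2707091 + 40768) = (8*(647/682)² - 3938693)/(-2666323) = (8*(418609/465124) - 3938693)*(-1/2666323) = (837218/116281 - 3938693)*(-1/2666323) = -457994323515/116281*(-1/2666323) = 457994323515/310042704763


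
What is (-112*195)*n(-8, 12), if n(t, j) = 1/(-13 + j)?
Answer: 21840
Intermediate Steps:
(-112*195)*n(-8, 12) = (-112*195)/(-13 + 12) = -21840/(-1) = -21840*(-1) = 21840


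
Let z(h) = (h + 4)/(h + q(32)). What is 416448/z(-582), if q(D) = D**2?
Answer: -5413824/17 ≈ -3.1846e+5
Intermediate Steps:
z(h) = (4 + h)/(1024 + h) (z(h) = (h + 4)/(h + 32**2) = (4 + h)/(h + 1024) = (4 + h)/(1024 + h))
416448/z(-582) = 416448/(((4 - 582)/(1024 - 582))) = 416448/((-578/442)) = 416448/(((1/442)*(-578))) = 416448/(-17/13) = 416448*(-13/17) = -5413824/17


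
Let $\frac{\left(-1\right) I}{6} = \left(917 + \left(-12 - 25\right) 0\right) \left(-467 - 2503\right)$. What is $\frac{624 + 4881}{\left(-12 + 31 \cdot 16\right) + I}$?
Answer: $\frac{5505}{16341424} \approx 0.00033687$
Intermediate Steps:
$I = 16340940$ ($I = - 6 \left(917 + \left(-12 - 25\right) 0\right) \left(-467 - 2503\right) = - 6 \left(917 - 0\right) \left(-2970\right) = - 6 \left(917 + 0\right) \left(-2970\right) = - 6 \cdot 917 \left(-2970\right) = \left(-6\right) \left(-2723490\right) = 16340940$)
$\frac{624 + 4881}{\left(-12 + 31 \cdot 16\right) + I} = \frac{624 + 4881}{\left(-12 + 31 \cdot 16\right) + 16340940} = \frac{5505}{\left(-12 + 496\right) + 16340940} = \frac{5505}{484 + 16340940} = \frac{5505}{16341424}$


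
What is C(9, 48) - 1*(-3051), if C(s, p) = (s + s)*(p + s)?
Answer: 4077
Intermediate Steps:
C(s, p) = 2*s*(p + s) (C(s, p) = (2*s)*(p + s) = 2*s*(p + s))
C(9, 48) - 1*(-3051) = 2*9*(48 + 9) - 1*(-3051) = 2*9*57 + 3051 = 1026 + 3051 = 4077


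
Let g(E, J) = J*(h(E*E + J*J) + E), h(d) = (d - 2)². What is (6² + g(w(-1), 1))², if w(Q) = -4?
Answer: 66049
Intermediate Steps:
h(d) = (-2 + d)²
g(E, J) = J*(E + (-2 + E² + J²)²) (g(E, J) = J*((-2 + (E*E + J*J))² + E) = J*((-2 + (E² + J²))² + E) = J*((-2 + E² + J²)² + E) = J*(E + (-2 + E² + J²)²))
(6² + g(w(-1), 1))² = (6² + 1*(-4 + (-2 + (-4)² + 1²)²))² = (36 + 1*(-4 + (-2 + 16 + 1)²))² = (36 + 1*(-4 + 15²))² = (36 + 1*(-4 + 225))² = (36 + 1*221)² = (36 + 221)² = 257² = 66049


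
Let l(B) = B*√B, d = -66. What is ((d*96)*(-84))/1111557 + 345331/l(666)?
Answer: 177408/370519 + 345331*√74/147852 ≈ 20.571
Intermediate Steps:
l(B) = B^(3/2)
((d*96)*(-84))/1111557 + 345331/l(666) = (-66*96*(-84))/1111557 + 345331/(666^(3/2)) = -6336*(-84)*(1/1111557) + 345331/((1998*√74)) = 532224*(1/1111557) + 345331*(√74/147852) = 177408/370519 + 345331*√74/147852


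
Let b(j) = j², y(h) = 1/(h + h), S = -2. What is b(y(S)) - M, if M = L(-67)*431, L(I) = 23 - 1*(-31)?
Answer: -372383/16 ≈ -23274.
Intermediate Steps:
y(h) = 1/(2*h)
L(I) = 54 (L(I) = 23 + 31 = 54)
M = 23274 (M = 54*431 = 23274)
b(y(S)) - M = ((½)/(-2))² - 1*23274 = ((½)*(-½))² - 23274 = (-¼)² - 23274 = 1/16 - 23274 = -372383/16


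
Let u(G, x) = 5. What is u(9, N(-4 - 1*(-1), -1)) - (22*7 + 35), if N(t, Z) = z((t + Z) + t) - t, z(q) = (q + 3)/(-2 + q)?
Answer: -184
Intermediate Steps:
z(q) = (3 + q)/(-2 + q)
N(t, Z) = -t + (3 + Z + 2*t)/(-2 + Z + 2*t) (N(t, Z) = (3 + ((t + Z) + t))/(-2 + ((t + Z) + t)) - t = (3 + ((Z + t) + t))/(-2 + ((Z + t) + t)) - t = (3 + (Z + 2*t))/(-2 + (Z + 2*t)) - t = (3 + Z + 2*t)/(-2 + Z + 2*t) - t = -t + (3 + Z + 2*t)/(-2 + Z + 2*t))
u(9, N(-4 - 1*(-1), -1)) - (22*7 + 35) = 5 - (22*7 + 35) = 5 - (154 + 35) = 5 - 1*189 = 5 - 189 = -184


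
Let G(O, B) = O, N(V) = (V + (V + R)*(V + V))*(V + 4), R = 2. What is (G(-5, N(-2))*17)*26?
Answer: -2210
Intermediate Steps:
N(V) = (4 + V)*(V + 2*V*(2 + V)) (N(V) = (V + (V + 2)*(V + V))*(V + 4) = (V + (2 + V)*(2*V))*(4 + V) = (V + 2*V*(2 + V))*(4 + V) = (4 + V)*(V + 2*V*(2 + V)))
(G(-5, N(-2))*17)*26 = -5*17*26 = -85*26 = -2210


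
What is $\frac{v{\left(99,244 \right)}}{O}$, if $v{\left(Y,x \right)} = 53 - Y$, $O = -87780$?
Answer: $\frac{23}{43890} \approx 0.00052404$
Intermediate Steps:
$\frac{v{\left(99,244 \right)}}{O} = \frac{53 - 99}{-87780} = \left(53 - 99\right) \left(- \frac{1}{87780}\right) = \left(-46\right) \left(- \frac{1}{87780}\right) = \frac{23}{43890}$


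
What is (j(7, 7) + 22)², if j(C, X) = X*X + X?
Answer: 6084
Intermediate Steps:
j(C, X) = X + X² (j(C, X) = X² + X = X + X²)
(j(7, 7) + 22)² = (7*(1 + 7) + 22)² = (7*8 + 22)² = (56 + 22)² = 78² = 6084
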